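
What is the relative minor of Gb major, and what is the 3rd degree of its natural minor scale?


Solution.
The relative minor shares the major's key signature and starts on its 6th degree
6th degree = a major 6th above the tonic; a major 6th above Gb is Eb
→ relative minor of Gb major is Eb minor
Eb natural minor scale: Eb F Gb Ab Bb Cb Db
= Eb minor; 3rd degree = Gb


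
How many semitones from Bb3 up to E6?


Step by step:
Absolute semitone position = octave×12 + chromatic position
Bb3: 3×12 + 10 = 46
E6: 6×12 + 4 = 76
Difference = 76 - 46 = 30
= 30 semitones


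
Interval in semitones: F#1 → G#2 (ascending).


Absolute semitone position = octave×12 + chromatic position
F#1: 1×12 + 6 = 18
G#2: 2×12 + 8 = 32
Difference = 32 - 18 = 14
= 14 semitones


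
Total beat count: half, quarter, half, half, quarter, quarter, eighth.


Solution.
Beat values:
  half = 2 beats
  quarter = 1 beat
  half = 2 beats
  half = 2 beats
  quarter = 1 beat
  quarter = 1 beat
  eighth = 0.5 beats
Sum = 2 + 1 + 2 + 2 + 1 + 1 + 0.5
= 9.5 beats


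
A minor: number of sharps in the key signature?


Sharp minor keys follow the circle of fifths: A(0), E(1), B(2), F#(3), C#(4), G#(5), D#(6), A#(7)
A minor has 0 sharps
= 0 sharps


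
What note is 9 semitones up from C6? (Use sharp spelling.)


Step by step:
C6: chromatic position 0 in octave 6 → absolute = 6×12 + 0 = 72
Transpose up 9: 72 + 9 = 81
81 = 6×12 + 9 → A in octave 6
Result = A6


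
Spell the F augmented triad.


Step by step:
Augmented triad = root + major 3rd (4 semitones) + augmented 5th (8 semitones)
A triad on F stacks thirds, so the chord tones use letter names F-A-C
Root: F
Major 3rd above F: A
Augmented 5th above F: C#
Chord = F A C#


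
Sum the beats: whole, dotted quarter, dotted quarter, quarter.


Beat values:
  whole = 4 beats
  dotted quarter = 1.5 beats
  dotted quarter = 1.5 beats
  quarter = 1 beat
Sum = 4 + 1.5 + 1.5 + 1
= 8 beats


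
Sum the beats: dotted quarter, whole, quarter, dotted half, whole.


Step by step:
Beat values:
  dotted quarter = 1.5 beats
  whole = 4 beats
  quarter = 1 beat
  dotted half = 3 beats
  whole = 4 beats
Sum = 1.5 + 4 + 1 + 3 + 4
= 13.5 beats


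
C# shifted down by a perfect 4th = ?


Solution.
perfect 4th: 4 letter names, 5 semitones
Letter: C - 3 → G
Pitch: C# - 5 semitones, spelled as a G → G#
= G#


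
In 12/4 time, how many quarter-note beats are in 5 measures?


Time signature 12/4: the bottom number 4 means the quarter note gets one count
The top number 12 means 12 quarter-note beats per measure
Total = 12 × 5 measures
= 60 quarter-note beats


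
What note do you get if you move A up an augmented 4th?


augmented 4th: 4 letter names, 6 semitones
Letter: A + 3 → D
Pitch: A + 6 semitones, spelled as a D → D#
= D#


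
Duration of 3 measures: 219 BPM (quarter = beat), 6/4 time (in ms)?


Quarter-note beat duration = 60000 / 219 ms
Beats per measure (6/4) = 6
One measure = 6 × 60000 / 219 = 360000 / 219 ms
3 measures = 3 × 360000 / 219 = 1080000 / 219
= 4931.5 ms


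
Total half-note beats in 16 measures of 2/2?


Step by step:
Time signature 2/2: the bottom number 2 means the half note gets one count
The top number 2 means 2 half-note beats per measure
Total = 2 × 16 measures
= 32 half-note beats


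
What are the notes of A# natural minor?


Solution.
Natural minor scale pattern: W-H-W-W-H-W-W (2-1-2-2-1-2-2 semitones)
Starting from A#:
  A# + 2 semitones → B#
  B# + 1 semitone → C#
  C# + 2 semitones → D#
  D# + 2 semitones → E#
  E# + 1 semitone → F#
  F# + 2 semitones → G#
  G# + 2 semitones → A#
Scale = A# B# C# D# E# F# G#


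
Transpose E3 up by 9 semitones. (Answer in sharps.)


Reasoning:
E3: chromatic position 4 in octave 3 → absolute = 3×12 + 4 = 40
Transpose up 9: 40 + 9 = 49
49 = 4×12 + 1 → C# in octave 4
Result = C#4


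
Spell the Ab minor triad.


Minor triad = root + minor 3rd (3 semitones) + perfect 5th (7 semitones)
A triad on Ab stacks thirds, so the chord tones use letter names A-C-E
Root: Ab
Minor 3rd above Ab: Cb
Perfect 5th above Ab: Eb
Chord = Ab Cb Eb


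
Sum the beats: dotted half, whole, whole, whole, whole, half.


Solution.
Beat values:
  dotted half = 3 beats
  whole = 4 beats
  whole = 4 beats
  whole = 4 beats
  whole = 4 beats
  half = 2 beats
Sum = 3 + 4 + 4 + 4 + 4 + 2
= 21 beats


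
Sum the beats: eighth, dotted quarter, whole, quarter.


Working:
Beat values:
  eighth = 0.5 beats
  dotted quarter = 1.5 beats
  whole = 4 beats
  quarter = 1 beat
Sum = 0.5 + 1.5 + 4 + 1
= 7 beats


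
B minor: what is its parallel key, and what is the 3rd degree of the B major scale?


Let's work it out.
Parallel keys share the same tonic but differ in mode
B minor → parallel is B major
B major scale: B C# D# E F# G# A#
= B major; 3rd degree = D#


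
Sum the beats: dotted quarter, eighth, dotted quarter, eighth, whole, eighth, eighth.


Step by step:
Beat values:
  dotted quarter = 1.5 beats
  eighth = 0.5 beats
  dotted quarter = 1.5 beats
  eighth = 0.5 beats
  whole = 4 beats
  eighth = 0.5 beats
  eighth = 0.5 beats
Sum = 1.5 + 0.5 + 1.5 + 0.5 + 4 + 0.5 + 0.5
= 9 beats


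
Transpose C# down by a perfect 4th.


Let's work it out.
perfect 4th: 4 letter names, 5 semitones
Letter: C - 3 → G
Pitch: C# - 5 semitones, spelled as a G → G#
= G#


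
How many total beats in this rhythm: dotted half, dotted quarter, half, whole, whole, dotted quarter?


Working:
Beat values:
  dotted half = 3 beats
  dotted quarter = 1.5 beats
  half = 2 beats
  whole = 4 beats
  whole = 4 beats
  dotted quarter = 1.5 beats
Sum = 3 + 1.5 + 2 + 4 + 4 + 1.5
= 16 beats


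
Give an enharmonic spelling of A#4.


Enharmonic notes sound the same pitch but are spelled with different letter names
A# and Bb name the same pitch class
= Bb4


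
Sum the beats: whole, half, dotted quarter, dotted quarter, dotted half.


Working:
Beat values:
  whole = 4 beats
  half = 2 beats
  dotted quarter = 1.5 beats
  dotted quarter = 1.5 beats
  dotted half = 3 beats
Sum = 4 + 2 + 1.5 + 1.5 + 3
= 12 beats


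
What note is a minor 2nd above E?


A 2nd spans 2 letter names, so from E we land on F
A minor 2nd = 1 semitone above E
Spell F at that pitch: F
= F


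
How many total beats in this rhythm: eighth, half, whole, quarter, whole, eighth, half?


Step by step:
Beat values:
  eighth = 0.5 beats
  half = 2 beats
  whole = 4 beats
  quarter = 1 beat
  whole = 4 beats
  eighth = 0.5 beats
  half = 2 beats
Sum = 0.5 + 2 + 4 + 1 + 4 + 0.5 + 2
= 14 beats


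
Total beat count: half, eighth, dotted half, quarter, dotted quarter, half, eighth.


Solution.
Beat values:
  half = 2 beats
  eighth = 0.5 beats
  dotted half = 3 beats
  quarter = 1 beat
  dotted quarter = 1.5 beats
  half = 2 beats
  eighth = 0.5 beats
Sum = 2 + 0.5 + 3 + 1 + 1.5 + 2 + 0.5
= 10.5 beats


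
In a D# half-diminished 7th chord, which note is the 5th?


Half-diminished 7th chord = root + minor 3rd + diminished 5th + minor 7th
Seventh chords stack in thirds, so the letter names are D-F-A-C
Root: D#
Minor 3rd above D#: F#
Diminished 5th above D#: A
Minor 7th above D#: C#
The 5th = A


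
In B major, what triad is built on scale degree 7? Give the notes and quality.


B major scale: B C# D# E F# G# A#
Diatonic triad on degree 7 stacks scale notes 7, 2, 4: A# C# E
A#→C# = 3 semitones; A#→E = 6 semitones → diminished triad
= A# C# E (diminished)


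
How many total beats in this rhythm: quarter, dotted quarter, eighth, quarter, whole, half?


Step by step:
Beat values:
  quarter = 1 beat
  dotted quarter = 1.5 beats
  eighth = 0.5 beats
  quarter = 1 beat
  whole = 4 beats
  half = 2 beats
Sum = 1 + 1.5 + 0.5 + 1 + 4 + 2
= 10 beats


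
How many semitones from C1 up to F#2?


Solution.
Absolute semitone position = octave×12 + chromatic position
C1: 1×12 + 0 = 12
F#2: 2×12 + 6 = 30
Difference = 30 - 12 = 18
= 18 semitones


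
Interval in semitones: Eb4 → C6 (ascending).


Step by step:
Absolute semitone position = octave×12 + chromatic position
Eb4: 4×12 + 3 = 51
C6: 6×12 + 0 = 72
Difference = 72 - 51 = 21
= 21 semitones


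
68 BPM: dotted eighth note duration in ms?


Working:
One quarter-note beat = 60000 / BPM = 60000 / 68 ms
Dotted eighth note = 3/4 × quarter note
Duration = 3/4 × 60000 / 68 = 45000 / 68
= 661.8 ms


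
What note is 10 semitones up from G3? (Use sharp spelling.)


Solution.
G3: chromatic position 7 in octave 3 → absolute = 3×12 + 7 = 43
Transpose up 10: 43 + 10 = 53
53 = 4×12 + 5 → F in octave 4
Result = F4


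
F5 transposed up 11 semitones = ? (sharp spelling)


F5: chromatic position 5 in octave 5 → absolute = 5×12 + 5 = 65
Transpose up 11: 65 + 11 = 76
76 = 6×12 + 4 → E in octave 6
Result = E6


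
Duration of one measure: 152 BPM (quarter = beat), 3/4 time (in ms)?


Reasoning:
Quarter-note beat duration = 60000 / 152 ms
Beats per measure (3/4) = 3
One measure = 3 × 60000 / 152 = 180000 / 152 ms
= 1184.2 ms


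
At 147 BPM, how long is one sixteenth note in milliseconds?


Working:
One quarter-note beat = 60000 / BPM = 60000 / 147 ms
Sixteenth note = 1/4 × quarter note
Duration = 1/4 × 60000 / 147 = 15000 / 147
= 102.0 ms


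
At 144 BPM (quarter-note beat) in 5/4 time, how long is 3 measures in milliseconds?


Quarter-note beat duration = 60000 / 144 ms
Beats per measure (5/4) = 5
One measure = 5 × 60000 / 144 = 300000 / 144 ms
3 measures = 3 × 300000 / 144 = 900000 / 144
= 6250.0 ms


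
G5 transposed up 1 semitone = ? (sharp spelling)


Working:
G5: chromatic position 7 in octave 5 → absolute = 5×12 + 7 = 67
Transpose up 1: 67 + 1 = 68
68 = 5×12 + 8 → G# in octave 5
Result = G#5


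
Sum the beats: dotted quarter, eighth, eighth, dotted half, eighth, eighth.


Reasoning:
Beat values:
  dotted quarter = 1.5 beats
  eighth = 0.5 beats
  eighth = 0.5 beats
  dotted half = 3 beats
  eighth = 0.5 beats
  eighth = 0.5 beats
Sum = 1.5 + 0.5 + 0.5 + 3 + 0.5 + 0.5
= 6.5 beats


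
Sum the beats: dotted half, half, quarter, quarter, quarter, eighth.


Reasoning:
Beat values:
  dotted half = 3 beats
  half = 2 beats
  quarter = 1 beat
  quarter = 1 beat
  quarter = 1 beat
  eighth = 0.5 beats
Sum = 3 + 2 + 1 + 1 + 1 + 0.5
= 8.5 beats


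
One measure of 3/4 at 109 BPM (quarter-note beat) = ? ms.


Solution.
Quarter-note beat duration = 60000 / 109 ms
Beats per measure (3/4) = 3
One measure = 3 × 60000 / 109 = 180000 / 109 ms
= 1651.4 ms


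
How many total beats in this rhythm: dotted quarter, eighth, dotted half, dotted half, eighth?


Solution.
Beat values:
  dotted quarter = 1.5 beats
  eighth = 0.5 beats
  dotted half = 3 beats
  dotted half = 3 beats
  eighth = 0.5 beats
Sum = 1.5 + 0.5 + 3 + 3 + 0.5
= 8.5 beats


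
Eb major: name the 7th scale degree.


Reasoning:
Major scale pattern: W-W-H-W-W-W-H (2-2-1-2-2-2-1 semitones)
Starting from Eb:
  Eb + 2 semitones → F
  F + 2 semitones → G
  G + 1 semitone → Ab
  Ab + 2 semitones → Bb
  Bb + 2 semitones → C
  C + 2 semitones → D
  D + 1 semitone → Eb
Scale: Eb F G Ab Bb C D
Degree 7 = D


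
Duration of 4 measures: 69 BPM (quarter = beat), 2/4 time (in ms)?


Reasoning:
Quarter-note beat duration = 60000 / 69 ms
Beats per measure (2/4) = 2
One measure = 2 × 60000 / 69 = 120000 / 69 ms
4 measures = 4 × 120000 / 69 = 480000 / 69
= 6956.5 ms


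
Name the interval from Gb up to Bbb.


Letter names: G → B spans 3 letter names → a 3rd
Semitones: Gb → Bbb = 3 half-steps
A 3rd of 3 semitones is a minor 3rd
= minor 3rd


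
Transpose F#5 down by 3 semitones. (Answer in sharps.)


Working:
F#5: chromatic position 6 in octave 5 → absolute = 5×12 + 6 = 66
Transpose down 3: 66 - 3 = 63
63 = 5×12 + 3 → D# in octave 5
Result = D#5


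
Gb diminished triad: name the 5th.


Working:
Diminished triad = root + minor 3rd (3 semitones) + diminished 5th (6 semitones)
A triad on Gb stacks thirds, so the chord tones use letter names G-B-D
Root: Gb
Minor 3rd above Gb: Bbb
Diminished 5th above Gb: Dbb
The 5th = Dbb


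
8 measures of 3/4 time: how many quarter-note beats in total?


Let's work it out.
Time signature 3/4: the bottom number 4 means the quarter note gets one count
The top number 3 means 3 quarter-note beats per measure
Total = 3 × 8 measures
= 24 quarter-note beats


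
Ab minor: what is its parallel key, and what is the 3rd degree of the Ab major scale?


Working:
Parallel keys share the same tonic but differ in mode
Ab minor → parallel is Ab major
Ab major scale: Ab Bb C Db Eb F G
= Ab major; 3rd degree = C


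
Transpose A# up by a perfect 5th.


Let's work it out.
perfect 5th: 5 letter names, 7 semitones
Letter: A + 4 → E
Pitch: A# + 7 semitones, spelled as an E → E#
= E#


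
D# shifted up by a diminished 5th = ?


Solution.
diminished 5th: 5 letter names, 6 semitones
Letter: D + 4 → A
Pitch: D# + 6 semitones, spelled as an A → A
= A


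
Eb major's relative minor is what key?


Working:
The relative minor shares the major's key signature and starts on its 6th degree
6th degree = a major 6th above the tonic; a major 6th above Eb is C
→ relative minor of Eb major is C minor
= C minor


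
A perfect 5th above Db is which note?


Step by step:
A 5th spans 5 letter names, so from D we land on A
A perfect 5th = 7 semitones above Db
Spell A at that pitch: Ab
= Ab


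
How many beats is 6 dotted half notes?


Step by step:
Base half note = 2 beats
Dot 1 adds half the previous value: +1
One dotted half = 2 + 1 = 3
6 of them = 6 × 3 = 18
= 18 beats


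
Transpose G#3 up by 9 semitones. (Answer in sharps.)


Step by step:
G#3: chromatic position 8 in octave 3 → absolute = 3×12 + 8 = 44
Transpose up 9: 44 + 9 = 53
53 = 4×12 + 5 → F in octave 4
Result = F4


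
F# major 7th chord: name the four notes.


Let's work it out.
Major 7th chord = root + major 3rd + perfect 5th + major 7th
Seventh chords stack in thirds, so the letter names are F-A-C-E
Root: F#
Major 3rd above F#: A#
Perfect 5th above F#: C#
Major 7th above F#: E#
Chord = F# A# C# E#


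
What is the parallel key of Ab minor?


Step by step:
Parallel keys share the same tonic but differ in mode
Ab minor → parallel is Ab major
= Ab major


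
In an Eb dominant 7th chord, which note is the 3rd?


Let's work it out.
Dominant 7th chord = root + major 3rd + perfect 5th + minor 7th
Seventh chords stack in thirds, so the letter names are E-G-B-D
Root: Eb
Major 3rd above Eb: G
Perfect 5th above Eb: Bb
Minor 7th above Eb: Db
The 3rd = G


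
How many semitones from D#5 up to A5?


Absolute semitone position = octave×12 + chromatic position
D#5: 5×12 + 3 = 63
A5: 5×12 + 9 = 69
Difference = 69 - 63 = 6
= 6 semitones


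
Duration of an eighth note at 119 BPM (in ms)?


Solution.
One quarter-note beat = 60000 / BPM = 60000 / 119 ms
Eighth note = 1/2 × quarter note
Duration = 1/2 × 60000 / 119 = 30000 / 119
= 252.1 ms


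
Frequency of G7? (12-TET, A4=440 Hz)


Working:
f = 440 × 2^(n/12) where n = semitones from A4
G7: 34 semitones from A4
f = 440 × 2^(34/12)
f = 3135.96 Hz


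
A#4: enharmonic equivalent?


Reasoning:
Enharmonic notes sound the same pitch but are spelled with different letter names
A# and Bb name the same pitch class
= Bb4


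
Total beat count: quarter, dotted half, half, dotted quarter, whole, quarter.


Beat values:
  quarter = 1 beat
  dotted half = 3 beats
  half = 2 beats
  dotted quarter = 1.5 beats
  whole = 4 beats
  quarter = 1 beat
Sum = 1 + 3 + 2 + 1.5 + 4 + 1
= 12.5 beats


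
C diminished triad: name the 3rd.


Step by step:
Diminished triad = root + minor 3rd (3 semitones) + diminished 5th (6 semitones)
A triad on C stacks thirds, so the chord tones use letter names C-E-G
Root: C
Minor 3rd above C: Eb
Diminished 5th above C: Gb
The 3rd = Eb


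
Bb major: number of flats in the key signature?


Flat major keys: C(0), F(1), Bb(2), Eb(3), Ab(4), Db(5), Gb(6), Cb(7)
Bb major has 2 flats
Order of flats: Bb Eb Ab Db Gb Cb Fb → first 2: Bb, Eb
= 2 flats


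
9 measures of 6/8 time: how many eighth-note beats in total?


Let's work it out.
Time signature 6/8: the bottom number 8 means the eighth note gets one count
The top number 6 means 6 eighth-note beats per measure
Total = 6 × 9 measures
= 54 eighth-note beats


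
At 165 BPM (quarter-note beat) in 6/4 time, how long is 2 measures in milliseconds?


Quarter-note beat duration = 60000 / 165 ms
Beats per measure (6/4) = 6
One measure = 6 × 60000 / 165 = 360000 / 165 ms
2 measures = 2 × 360000 / 165 = 720000 / 165
= 4363.6 ms


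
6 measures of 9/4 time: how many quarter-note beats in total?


Time signature 9/4: the bottom number 4 means the quarter note gets one count
The top number 9 means 9 quarter-note beats per measure
Total = 9 × 6 measures
= 54 quarter-note beats


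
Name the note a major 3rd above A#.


Step by step:
A 3rd spans 3 letter names, so from A we land on C
A major 3rd = 4 semitones above A#
Spell C at that pitch: C##
= C##


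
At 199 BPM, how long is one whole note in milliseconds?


One quarter-note beat = 60000 / BPM = 60000 / 199 ms
Whole note = 4 × quarter note
Duration = 4 × 60000 / 199 = 240000 / 199
= 1206.0 ms


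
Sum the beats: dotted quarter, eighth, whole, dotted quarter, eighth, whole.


Beat values:
  dotted quarter = 1.5 beats
  eighth = 0.5 beats
  whole = 4 beats
  dotted quarter = 1.5 beats
  eighth = 0.5 beats
  whole = 4 beats
Sum = 1.5 + 0.5 + 4 + 1.5 + 0.5 + 4
= 12 beats


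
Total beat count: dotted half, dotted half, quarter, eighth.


Let's work it out.
Beat values:
  dotted half = 3 beats
  dotted half = 3 beats
  quarter = 1 beat
  eighth = 0.5 beats
Sum = 3 + 3 + 1 + 0.5
= 7.5 beats


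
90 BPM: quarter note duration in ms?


Working:
One quarter-note beat = 60000 / BPM = 60000 / 90 ms
Duration = 60000 / 90
= 666.7 ms


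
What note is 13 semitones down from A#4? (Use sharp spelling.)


Reasoning:
A#4: chromatic position 10 in octave 4 → absolute = 4×12 + 10 = 58
Transpose down 13: 58 - 13 = 45
45 = 3×12 + 9 → A in octave 3
Result = A3


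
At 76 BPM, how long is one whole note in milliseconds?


One quarter-note beat = 60000 / BPM = 60000 / 76 ms
Whole note = 4 × quarter note
Duration = 4 × 60000 / 76 = 240000 / 76
= 3157.9 ms


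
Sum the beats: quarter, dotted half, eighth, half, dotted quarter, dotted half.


Working:
Beat values:
  quarter = 1 beat
  dotted half = 3 beats
  eighth = 0.5 beats
  half = 2 beats
  dotted quarter = 1.5 beats
  dotted half = 3 beats
Sum = 1 + 3 + 0.5 + 2 + 1.5 + 3
= 11 beats


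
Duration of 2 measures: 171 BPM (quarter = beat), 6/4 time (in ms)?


Working:
Quarter-note beat duration = 60000 / 171 ms
Beats per measure (6/4) = 6
One measure = 6 × 60000 / 171 = 360000 / 171 ms
2 measures = 2 × 360000 / 171 = 720000 / 171
= 4210.5 ms


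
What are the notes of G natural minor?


Working:
Natural minor scale pattern: W-H-W-W-H-W-W (2-1-2-2-1-2-2 semitones)
Starting from G:
  G + 2 semitones → A
  A + 1 semitone → Bb
  Bb + 2 semitones → C
  C + 2 semitones → D
  D + 1 semitone → Eb
  Eb + 2 semitones → F
  F + 2 semitones → G
Scale = G A Bb C D Eb F


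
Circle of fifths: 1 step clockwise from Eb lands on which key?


Each clockwise step on the circle of fifths moves up a perfect 5th
From Eb: Eb → Bb
= Bb


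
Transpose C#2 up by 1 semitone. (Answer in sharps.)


Reasoning:
C#2: chromatic position 1 in octave 2 → absolute = 2×12 + 1 = 25
Transpose up 1: 25 + 1 = 26
26 = 2×12 + 2 → D in octave 2
Result = D2


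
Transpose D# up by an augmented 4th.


augmented 4th: 4 letter names, 6 semitones
Letter: D + 3 → G
Pitch: D# + 6 semitones, spelled as a G → G##
= G##


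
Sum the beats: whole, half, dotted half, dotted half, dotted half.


Step by step:
Beat values:
  whole = 4 beats
  half = 2 beats
  dotted half = 3 beats
  dotted half = 3 beats
  dotted half = 3 beats
Sum = 4 + 2 + 3 + 3 + 3
= 15 beats


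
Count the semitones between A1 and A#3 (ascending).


Let's work it out.
Absolute semitone position = octave×12 + chromatic position
A1: 1×12 + 9 = 21
A#3: 3×12 + 10 = 46
Difference = 46 - 21 = 25
= 25 semitones


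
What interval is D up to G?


Letter names: D → G spans 4 letter names → a 4th
Semitones: D → G = 5 half-steps
A 4th of 5 semitones is a perfect 4th
= perfect 4th


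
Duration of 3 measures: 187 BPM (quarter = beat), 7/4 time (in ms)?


Solution.
Quarter-note beat duration = 60000 / 187 ms
Beats per measure (7/4) = 7
One measure = 7 × 60000 / 187 = 420000 / 187 ms
3 measures = 3 × 420000 / 187 = 1260000 / 187
= 6738.0 ms


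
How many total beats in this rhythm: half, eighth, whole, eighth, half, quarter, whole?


Working:
Beat values:
  half = 2 beats
  eighth = 0.5 beats
  whole = 4 beats
  eighth = 0.5 beats
  half = 2 beats
  quarter = 1 beat
  whole = 4 beats
Sum = 2 + 0.5 + 4 + 0.5 + 2 + 1 + 4
= 14 beats


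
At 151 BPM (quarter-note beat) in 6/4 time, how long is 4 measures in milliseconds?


Step by step:
Quarter-note beat duration = 60000 / 151 ms
Beats per measure (6/4) = 6
One measure = 6 × 60000 / 151 = 360000 / 151 ms
4 measures = 4 × 360000 / 151 = 1440000 / 151
= 9536.4 ms


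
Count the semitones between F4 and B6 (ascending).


Let's work it out.
Absolute semitone position = octave×12 + chromatic position
F4: 4×12 + 5 = 53
B6: 6×12 + 11 = 83
Difference = 83 - 53 = 30
= 30 semitones


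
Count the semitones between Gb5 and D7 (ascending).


Absolute semitone position = octave×12 + chromatic position
Gb5: 5×12 + 6 = 66
D7: 7×12 + 2 = 86
Difference = 86 - 66 = 20
= 20 semitones


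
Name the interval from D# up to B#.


Reasoning:
Letter names: D → B spans 6 letter names → a 6th
Semitones: D# → B# = 9 half-steps
A 6th of 9 semitones is a major 6th
= major 6th


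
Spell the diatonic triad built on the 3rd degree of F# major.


Let's work it out.
F# major scale: F# G# A# B C# D# E#
Diatonic triad on degree 3 stacks scale notes 3, 5, 7: A# C# E#
A#→C# = 3 semitones; A#→E# = 7 semitones → minor triad
= A# C# E# (minor)


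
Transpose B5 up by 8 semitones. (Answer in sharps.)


Working:
B5: chromatic position 11 in octave 5 → absolute = 5×12 + 11 = 71
Transpose up 8: 71 + 8 = 79
79 = 6×12 + 7 → G in octave 6
Result = G6


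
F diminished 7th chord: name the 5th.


Solution.
Diminished 7th chord = root + minor 3rd + diminished 5th + diminished 7th
Seventh chords stack in thirds, so the letter names are F-A-C-E
Root: F
Minor 3rd above F: Ab
Diminished 5th above F: Cb
Diminished 7th above F: Ebb
The 5th = Cb


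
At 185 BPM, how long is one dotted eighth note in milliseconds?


One quarter-note beat = 60000 / BPM = 60000 / 185 ms
Dotted eighth note = 3/4 × quarter note
Duration = 3/4 × 60000 / 185 = 45000 / 185
= 243.2 ms


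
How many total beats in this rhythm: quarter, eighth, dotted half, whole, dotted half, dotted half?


Reasoning:
Beat values:
  quarter = 1 beat
  eighth = 0.5 beats
  dotted half = 3 beats
  whole = 4 beats
  dotted half = 3 beats
  dotted half = 3 beats
Sum = 1 + 0.5 + 3 + 4 + 3 + 3
= 14.5 beats


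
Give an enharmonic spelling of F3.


Solution.
Enharmonic notes sound the same pitch but are spelled with different letter names
F and E# name the same pitch class
= E#3


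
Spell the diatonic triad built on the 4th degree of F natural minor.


Solution.
F natural minor scale: F G Ab Bb C Db Eb
Diatonic triad on degree 4 stacks scale notes 4, 6, 1: Bb Db F
Bb→Db = 3 semitones; Bb→F = 7 semitones → minor triad
= Bb Db F (minor)


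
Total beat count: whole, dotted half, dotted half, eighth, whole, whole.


Step by step:
Beat values:
  whole = 4 beats
  dotted half = 3 beats
  dotted half = 3 beats
  eighth = 0.5 beats
  whole = 4 beats
  whole = 4 beats
Sum = 4 + 3 + 3 + 0.5 + 4 + 4
= 18.5 beats


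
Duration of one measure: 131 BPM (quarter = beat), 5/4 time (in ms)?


Solution.
Quarter-note beat duration = 60000 / 131 ms
Beats per measure (5/4) = 5
One measure = 5 × 60000 / 131 = 300000 / 131 ms
= 2290.1 ms


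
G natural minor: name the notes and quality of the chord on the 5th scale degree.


Reasoning:
G natural minor scale: G A Bb C D Eb F
Diatonic triad on degree 5 stacks scale notes 5, 7, 2: D F A
D→F = 3 semitones; D→A = 7 semitones → minor triad
= D F A (minor)


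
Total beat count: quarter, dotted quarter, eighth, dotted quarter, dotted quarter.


Beat values:
  quarter = 1 beat
  dotted quarter = 1.5 beats
  eighth = 0.5 beats
  dotted quarter = 1.5 beats
  dotted quarter = 1.5 beats
Sum = 1 + 1.5 + 0.5 + 1.5 + 1.5
= 6 beats


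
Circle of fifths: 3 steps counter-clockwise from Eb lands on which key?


Reasoning:
Each counter-clockwise step moves down a perfect 5th (= up a perfect 4th)
From Eb: Eb → Ab → Db → F#/Gb
= F#/Gb


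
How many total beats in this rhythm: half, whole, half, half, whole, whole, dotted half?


Step by step:
Beat values:
  half = 2 beats
  whole = 4 beats
  half = 2 beats
  half = 2 beats
  whole = 4 beats
  whole = 4 beats
  dotted half = 3 beats
Sum = 2 + 4 + 2 + 2 + 4 + 4 + 3
= 21 beats


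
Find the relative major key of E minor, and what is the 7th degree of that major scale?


Reasoning:
The relative major shares the key signature and is a minor 3rd above the minor tonic
A minor 3rd above E is G
→ relative major of E minor is G major
G major scale: G A B C D E F#
= G major; 7th degree = F#


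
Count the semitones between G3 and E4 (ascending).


Step by step:
Absolute semitone position = octave×12 + chromatic position
G3: 3×12 + 7 = 43
E4: 4×12 + 4 = 52
Difference = 52 - 43 = 9
= 9 semitones


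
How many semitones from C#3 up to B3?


Step by step:
Absolute semitone position = octave×12 + chromatic position
C#3: 3×12 + 1 = 37
B3: 3×12 + 11 = 47
Difference = 47 - 37 = 10
= 10 semitones


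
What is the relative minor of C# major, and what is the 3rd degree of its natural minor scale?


The relative minor shares the major's key signature and starts on its 6th degree
6th degree = a major 6th above the tonic; a major 6th above C# is A#
→ relative minor of C# major is A# minor
A# natural minor scale: A# B# C# D# E# F# G#
= A# minor; 3rd degree = C#


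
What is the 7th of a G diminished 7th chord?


Diminished 7th chord = root + minor 3rd + diminished 5th + diminished 7th
Seventh chords stack in thirds, so the letter names are G-B-D-F
Root: G
Minor 3rd above G: Bb
Diminished 5th above G: Db
Diminished 7th above G: Fb
The 7th = Fb


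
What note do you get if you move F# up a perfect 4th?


Working:
perfect 4th: 4 letter names, 5 semitones
Letter: F + 3 → B
Pitch: F# + 5 semitones, spelled as a B → B
= B


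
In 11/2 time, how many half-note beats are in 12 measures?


Time signature 11/2: the bottom number 2 means the half note gets one count
The top number 11 means 11 half-note beats per measure
Total = 11 × 12 measures
= 132 half-note beats


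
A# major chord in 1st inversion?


Let's work it out.
Root position: A# C## E#
1st inversion: move root up an octave
Bass note: C##
Notes (bottom to top) = C## E# A#


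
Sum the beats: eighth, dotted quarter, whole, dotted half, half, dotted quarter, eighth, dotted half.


Let's work it out.
Beat values:
  eighth = 0.5 beats
  dotted quarter = 1.5 beats
  whole = 4 beats
  dotted half = 3 beats
  half = 2 beats
  dotted quarter = 1.5 beats
  eighth = 0.5 beats
  dotted half = 3 beats
Sum = 0.5 + 1.5 + 4 + 3 + 2 + 1.5 + 0.5 + 3
= 16 beats


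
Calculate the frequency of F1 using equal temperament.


Working:
f = 440 × 2^(n/12) where n = semitones from A4
F1: -40 semitones from A4
f = 440 × 2^(-40/12)
f = 43.65 Hz


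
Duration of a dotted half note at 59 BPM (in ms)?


One quarter-note beat = 60000 / BPM = 60000 / 59 ms
Dotted half note = 3 × quarter note
Duration = 3 × 60000 / 59 = 180000 / 59
= 3050.8 ms


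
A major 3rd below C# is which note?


Let's work it out.
A 3rd spans 3 letter names, so from C we land on A
A major 3rd = 4 semitones below C#
Spell A at that pitch: A
= A


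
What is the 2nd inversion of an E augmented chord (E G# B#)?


Reasoning:
Root position: E G# B#
2nd inversion: move root and 3rd up an octave
Bass note: B#
Notes (bottom to top) = B# E G#


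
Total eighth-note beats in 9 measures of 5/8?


Time signature 5/8: the bottom number 8 means the eighth note gets one count
The top number 5 means 5 eighth-note beats per measure
Total = 5 × 9 measures
= 45 eighth-note beats


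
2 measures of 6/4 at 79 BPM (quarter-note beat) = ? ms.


Step by step:
Quarter-note beat duration = 60000 / 79 ms
Beats per measure (6/4) = 6
One measure = 6 × 60000 / 79 = 360000 / 79 ms
2 measures = 2 × 360000 / 79 = 720000 / 79
= 9113.9 ms


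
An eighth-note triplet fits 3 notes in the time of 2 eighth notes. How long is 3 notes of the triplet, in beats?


Let's work it out.
Triplet: 3 notes occupy the space of 2 eighth notes
Space = 2 × 1/2 = 1 beat
Each triplet note = 1 / 3 = 1/3 beats
3 notes = 3 × 1/3 = 1
= 1 beat


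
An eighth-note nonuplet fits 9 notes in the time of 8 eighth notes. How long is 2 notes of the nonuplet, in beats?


Nonuplet: 9 notes occupy the space of 8 eighth notes
Space = 8 × 1/2 = 4 beats
Each nonuplet note = 4 / 9 = 4/9 beats
2 notes = 2 × 4/9 = 8/9
= 8/9 beats


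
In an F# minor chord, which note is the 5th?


Solution.
Minor triad = root + minor 3rd (3 semitones) + perfect 5th (7 semitones)
A triad on F# stacks thirds, so the chord tones use letter names F-A-C
Root: F#
Minor 3rd above F#: A
Perfect 5th above F#: C#
The 5th = C#


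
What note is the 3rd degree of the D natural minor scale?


Let's work it out.
Natural minor scale pattern: W-H-W-W-H-W-W (2-1-2-2-1-2-2 semitones)
Starting from D:
  D + 2 semitones → E
  E + 1 semitone → F
  F + 2 semitones → G
  G + 2 semitones → A
  A + 1 semitone → Bb
  Bb + 2 semitones → C
  C + 2 semitones → D
Scale: D E F G A Bb C
Degree 3 = F


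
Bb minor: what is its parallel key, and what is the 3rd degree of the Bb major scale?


Parallel keys share the same tonic but differ in mode
Bb minor → parallel is Bb major
Bb major scale: Bb C D Eb F G A
= Bb major; 3rd degree = D


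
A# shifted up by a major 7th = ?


Step by step:
major 7th: 7 letter names, 11 semitones
Letter: A + 6 → G
Pitch: A# + 11 semitones, spelled as a G → G##
= G##


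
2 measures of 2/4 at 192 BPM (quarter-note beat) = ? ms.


Step by step:
Quarter-note beat duration = 60000 / 192 ms
Beats per measure (2/4) = 2
One measure = 2 × 60000 / 192 = 120000 / 192 ms
2 measures = 2 × 120000 / 192 = 240000 / 192
= 1250.0 ms


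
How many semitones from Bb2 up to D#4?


Step by step:
Absolute semitone position = octave×12 + chromatic position
Bb2: 2×12 + 10 = 34
D#4: 4×12 + 3 = 51
Difference = 51 - 34 = 17
= 17 semitones


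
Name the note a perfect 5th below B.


Step by step:
A 5th spans 5 letter names, so from B we land on E
A perfect 5th = 7 semitones below B
Spell E at that pitch: E
= E


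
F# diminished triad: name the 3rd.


Diminished triad = root + minor 3rd (3 semitones) + diminished 5th (6 semitones)
A triad on F# stacks thirds, so the chord tones use letter names F-A-C
Root: F#
Minor 3rd above F#: A
Diminished 5th above F#: C
The 3rd = A


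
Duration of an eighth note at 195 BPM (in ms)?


One quarter-note beat = 60000 / BPM = 60000 / 195 ms
Eighth note = 1/2 × quarter note
Duration = 1/2 × 60000 / 195 = 30000 / 195
= 153.8 ms


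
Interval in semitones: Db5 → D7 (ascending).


Let's work it out.
Absolute semitone position = octave×12 + chromatic position
Db5: 5×12 + 1 = 61
D7: 7×12 + 2 = 86
Difference = 86 - 61 = 25
= 25 semitones


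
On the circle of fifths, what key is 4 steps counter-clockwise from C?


Let's work it out.
Each counter-clockwise step moves down a perfect 5th (= up a perfect 4th)
From C: C → F → Bb → Eb → Ab
= Ab


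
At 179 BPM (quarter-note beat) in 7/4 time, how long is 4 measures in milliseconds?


Quarter-note beat duration = 60000 / 179 ms
Beats per measure (7/4) = 7
One measure = 7 × 60000 / 179 = 420000 / 179 ms
4 measures = 4 × 420000 / 179 = 1680000 / 179
= 9385.5 ms


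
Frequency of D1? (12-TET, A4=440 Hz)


Solution.
f = 440 × 2^(n/12) where n = semitones from A4
D1: -43 semitones from A4
f = 440 × 2^(-43/12)
f = 36.71 Hz


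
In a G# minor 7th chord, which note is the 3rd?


Solution.
Minor 7th chord = root + minor 3rd + perfect 5th + minor 7th
Seventh chords stack in thirds, so the letter names are G-B-D-F
Root: G#
Minor 3rd above G#: B
Perfect 5th above G#: D#
Minor 7th above G#: F#
The 3rd = B


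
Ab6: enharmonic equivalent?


Step by step:
Enharmonic notes sound the same pitch but are spelled with different letter names
Ab and G# name the same pitch class
= G#6


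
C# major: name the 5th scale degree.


Let's work it out.
Major scale pattern: W-W-H-W-W-W-H (2-2-1-2-2-2-1 semitones)
Starting from C#:
  C# + 2 semitones → D#
  D# + 2 semitones → E#
  E# + 1 semitone → F#
  F# + 2 semitones → G#
  G# + 2 semitones → A#
  A# + 2 semitones → B#
  B# + 1 semitone → C#
Scale: C# D# E# F# G# A# B#
Degree 5 = G#


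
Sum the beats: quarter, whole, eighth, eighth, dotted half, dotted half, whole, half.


Let's work it out.
Beat values:
  quarter = 1 beat
  whole = 4 beats
  eighth = 0.5 beats
  eighth = 0.5 beats
  dotted half = 3 beats
  dotted half = 3 beats
  whole = 4 beats
  half = 2 beats
Sum = 1 + 4 + 0.5 + 0.5 + 3 + 3 + 4 + 2
= 18 beats


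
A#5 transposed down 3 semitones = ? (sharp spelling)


A#5: chromatic position 10 in octave 5 → absolute = 5×12 + 10 = 70
Transpose down 3: 70 - 3 = 67
67 = 5×12 + 7 → G in octave 5
Result = G5


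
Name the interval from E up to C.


Letter names: E → C spans 6 letter names → a 6th
Semitones: E → C = 8 half-steps
A 6th of 8 semitones is a minor 6th
= minor 6th


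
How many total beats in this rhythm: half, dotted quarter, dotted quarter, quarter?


Step by step:
Beat values:
  half = 2 beats
  dotted quarter = 1.5 beats
  dotted quarter = 1.5 beats
  quarter = 1 beat
Sum = 2 + 1.5 + 1.5 + 1
= 6 beats


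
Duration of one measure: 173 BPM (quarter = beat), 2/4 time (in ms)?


Let's work it out.
Quarter-note beat duration = 60000 / 173 ms
Beats per measure (2/4) = 2
One measure = 2 × 60000 / 173 = 120000 / 173 ms
= 693.6 ms


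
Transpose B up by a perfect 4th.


perfect 4th: 4 letter names, 5 semitones
Letter: B + 3 → E
Pitch: B + 5 semitones, spelled as an E → E
= E


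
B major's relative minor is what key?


Working:
The relative minor shares the major's key signature and starts on its 6th degree
6th degree = a major 6th above the tonic; a major 6th above B is G#
→ relative minor of B major is G# minor
= G# minor


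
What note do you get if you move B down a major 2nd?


Working:
major 2nd: 2 letter names, 2 semitones
Letter: B - 1 → A
Pitch: B - 2 semitones, spelled as an A → A
= A


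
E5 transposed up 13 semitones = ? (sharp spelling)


Let's work it out.
E5: chromatic position 4 in octave 5 → absolute = 5×12 + 4 = 64
Transpose up 13: 64 + 13 = 77
77 = 6×12 + 5 → F in octave 6
Result = F6


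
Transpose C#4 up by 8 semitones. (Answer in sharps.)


Let's work it out.
C#4: chromatic position 1 in octave 4 → absolute = 4×12 + 1 = 49
Transpose up 8: 49 + 8 = 57
57 = 4×12 + 9 → A in octave 4
Result = A4


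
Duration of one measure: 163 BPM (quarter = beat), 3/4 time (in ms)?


Quarter-note beat duration = 60000 / 163 ms
Beats per measure (3/4) = 3
One measure = 3 × 60000 / 163 = 180000 / 163 ms
= 1104.3 ms


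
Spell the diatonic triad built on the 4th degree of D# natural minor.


Working:
D# natural minor scale: D# E# F# G# A# B C#
Diatonic triad on degree 4 stacks scale notes 4, 6, 1: G# B D#
G#→B = 3 semitones; G#→D# = 7 semitones → minor triad
= G# B D# (minor)


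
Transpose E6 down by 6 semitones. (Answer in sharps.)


Let's work it out.
E6: chromatic position 4 in octave 6 → absolute = 6×12 + 4 = 76
Transpose down 6: 76 - 6 = 70
70 = 5×12 + 10 → A# in octave 5
Result = A#5


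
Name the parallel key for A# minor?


Working:
Parallel keys share the same tonic but differ in mode
A# minor → parallel is A# major
= A# major


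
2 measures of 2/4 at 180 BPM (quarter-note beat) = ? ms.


Quarter-note beat duration = 60000 / 180 ms
Beats per measure (2/4) = 2
One measure = 2 × 60000 / 180 = 120000 / 180 ms
2 measures = 2 × 120000 / 180 = 240000 / 180
= 1333.3 ms


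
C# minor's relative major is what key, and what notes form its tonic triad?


Step by step:
The relative major shares the key signature and is a minor 3rd above the minor tonic
A minor 3rd above C# is E
→ relative major of C# minor is E major
Tonic triad of E major = root + major 3rd + perfect 5th = E G# B
= E major; triad = E G# B


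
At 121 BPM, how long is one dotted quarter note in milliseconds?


One quarter-note beat = 60000 / BPM = 60000 / 121 ms
Dotted quarter note = 3/2 × quarter note
Duration = 3/2 × 60000 / 121 = 90000 / 121
= 743.8 ms


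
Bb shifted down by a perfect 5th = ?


Solution.
perfect 5th: 5 letter names, 7 semitones
Letter: B - 4 → E
Pitch: Bb - 7 semitones, spelled as an E → Eb
= Eb


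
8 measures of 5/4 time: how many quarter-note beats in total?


Step by step:
Time signature 5/4: the bottom number 4 means the quarter note gets one count
The top number 5 means 5 quarter-note beats per measure
Total = 5 × 8 measures
= 40 quarter-note beats


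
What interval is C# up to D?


Working:
Letter names: C → D spans 2 letter names → a 2nd
Semitones: C# → D = 1 half-step
A 2nd of 1 semitone is a minor 2nd
= minor 2nd


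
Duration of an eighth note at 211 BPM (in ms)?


Let's work it out.
One quarter-note beat = 60000 / BPM = 60000 / 211 ms
Eighth note = 1/2 × quarter note
Duration = 1/2 × 60000 / 211 = 30000 / 211
= 142.2 ms


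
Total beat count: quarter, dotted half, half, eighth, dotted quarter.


Beat values:
  quarter = 1 beat
  dotted half = 3 beats
  half = 2 beats
  eighth = 0.5 beats
  dotted quarter = 1.5 beats
Sum = 1 + 3 + 2 + 0.5 + 1.5
= 8 beats


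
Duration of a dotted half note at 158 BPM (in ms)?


Working:
One quarter-note beat = 60000 / BPM = 60000 / 158 ms
Dotted half note = 3 × quarter note
Duration = 3 × 60000 / 158 = 180000 / 158
= 1139.2 ms


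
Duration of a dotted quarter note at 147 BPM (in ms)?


One quarter-note beat = 60000 / BPM = 60000 / 147 ms
Dotted quarter note = 3/2 × quarter note
Duration = 3/2 × 60000 / 147 = 90000 / 147
= 612.2 ms


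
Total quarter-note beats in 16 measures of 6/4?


Solution.
Time signature 6/4: the bottom number 4 means the quarter note gets one count
The top number 6 means 6 quarter-note beats per measure
Total = 6 × 16 measures
= 96 quarter-note beats


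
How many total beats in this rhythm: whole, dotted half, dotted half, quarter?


Step by step:
Beat values:
  whole = 4 beats
  dotted half = 3 beats
  dotted half = 3 beats
  quarter = 1 beat
Sum = 4 + 3 + 3 + 1
= 11 beats


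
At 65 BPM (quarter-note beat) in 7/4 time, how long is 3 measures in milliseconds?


Step by step:
Quarter-note beat duration = 60000 / 65 ms
Beats per measure (7/4) = 7
One measure = 7 × 60000 / 65 = 420000 / 65 ms
3 measures = 3 × 420000 / 65 = 1260000 / 65
= 19384.6 ms
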